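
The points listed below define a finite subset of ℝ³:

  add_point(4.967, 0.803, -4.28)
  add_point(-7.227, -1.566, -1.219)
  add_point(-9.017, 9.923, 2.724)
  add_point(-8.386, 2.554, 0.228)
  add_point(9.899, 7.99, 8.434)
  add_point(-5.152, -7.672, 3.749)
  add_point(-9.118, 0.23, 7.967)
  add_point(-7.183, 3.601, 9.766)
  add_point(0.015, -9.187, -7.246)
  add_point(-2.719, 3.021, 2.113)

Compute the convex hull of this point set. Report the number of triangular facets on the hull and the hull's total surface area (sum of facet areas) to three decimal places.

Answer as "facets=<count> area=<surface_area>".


facets=14 area=842.141

Hull vertices (9/10): indices [0, 1, 2, 3, 4, 5, 6, 7, 8].

Per-facet area ½‖(b−a)×(c−a)‖:
  f1: (p0, p8, p4) → 58.5123
  f2: (p0, p2, p4) → 132.8130
  f3: (p0, p2, p8) → 102.2456
  f4: (p5, p8, p4) → 136.0174
  f5: (p7, p2, p6) → 20.4855
  f6: (p7, p2, p4) → 85.1984
  f7: (p7, p5, p6) → 16.2432
  f8: (p7, p5, p4) → 114.3737
  f9: (p1, p5, p6) → 35.6982
  f10: (p1, p5, p8) → 46.7227
  f11: (p3, p2, p8) → 31.2183
  f12: (p3, p1, p8) → 12.6879
  f13: (p3, p2, p6) → 31.6383
  f14: (p3, p1, p6) → 18.2863
Σ area = 842.141

Euler characteristic 9−21+14 = 2 ✓


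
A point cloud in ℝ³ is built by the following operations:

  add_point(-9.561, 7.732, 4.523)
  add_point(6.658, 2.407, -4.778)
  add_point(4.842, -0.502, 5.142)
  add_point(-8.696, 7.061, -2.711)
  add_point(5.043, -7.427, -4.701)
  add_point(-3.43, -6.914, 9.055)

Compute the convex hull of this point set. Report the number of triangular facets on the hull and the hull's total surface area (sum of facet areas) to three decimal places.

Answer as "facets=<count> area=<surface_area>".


Extreme-point indices: [0, 1, 2, 3, 4, 5] — 6 of 6 on the boundary.

Area of each hull facet:
  f1: (p3, p1, p0) → 57.0617
  f2: (p3, p4, p1) → 79.9330
  f3: (p3, p5, p0) → 59.7541
  f4: (p3, p4, p5) → 143.4673
  f5: (p2, p1, p0) → 87.1056
  f6: (p2, p5, p0) → 87.0724
  f7: (p2, p4, p1) → 49.7453
  f8: (p2, p4, p5) → 67.2136
Σ area = 631.353

Check V−E+F: 6 − 12 + 8 = 2.

facets=8 area=631.353


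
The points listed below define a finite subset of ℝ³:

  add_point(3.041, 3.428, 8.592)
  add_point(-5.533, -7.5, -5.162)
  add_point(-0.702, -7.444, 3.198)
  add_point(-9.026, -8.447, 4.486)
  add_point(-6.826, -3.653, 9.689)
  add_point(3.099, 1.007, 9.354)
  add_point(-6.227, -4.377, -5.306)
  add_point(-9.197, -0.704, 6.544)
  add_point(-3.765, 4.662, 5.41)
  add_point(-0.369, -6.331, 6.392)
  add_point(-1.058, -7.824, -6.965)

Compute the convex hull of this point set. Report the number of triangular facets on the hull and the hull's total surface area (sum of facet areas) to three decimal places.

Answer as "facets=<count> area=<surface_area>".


11 of the 11 inputs are extreme points: [0, 1, 2, 3, 4, 5, 6, 7, 8, 9, 10].

Per-facet area ½‖(b−a)×(c−a)‖:
  f1: (p4, p3, p7) → 17.8434
  f2: (p4, p8, p7) → 18.7093
  f3: (p1, p3, p10) → 18.7890
  f4: (p9, p4, p5) → 33.2027
  f5: (p9, p4, p3) → 27.5219
  f6: (p0, p10, p5) → 23.7418
  f7: (p0, p8, p10) → 67.6553
  f8: (p0, p4, p5) → 12.8006
  f9: (p0, p4, p8) → 37.4275
  f10: (p6, p8, p10) → 42.0323
  f11: (p6, p1, p10) → 7.4984
  f12: (p6, p8, p7) → 48.9886
  f13: (p6, p3, p7) → 43.6060
  f14: (p6, p1, p3) → 16.4716
  f15: (p2, p3, p10) → 42.8848
  f16: (p2, p9, p3) → 14.4145
  f17: (p2, p10, p5) → 45.5809
  f18: (p2, p9, p5) → 11.2858
Σ area = 530.454

Check V−E+F: 11 − 27 + 18 = 2.

facets=18 area=530.454


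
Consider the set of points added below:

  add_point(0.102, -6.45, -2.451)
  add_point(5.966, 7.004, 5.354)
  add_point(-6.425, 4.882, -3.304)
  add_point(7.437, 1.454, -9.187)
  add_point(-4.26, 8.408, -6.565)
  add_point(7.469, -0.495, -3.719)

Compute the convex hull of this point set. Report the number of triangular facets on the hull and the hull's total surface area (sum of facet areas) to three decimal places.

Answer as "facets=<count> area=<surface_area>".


Extreme-point indices: [0, 1, 2, 3, 4, 5] — 6 of 6 on the boundary.

Facet areas (half cross-product norm):
  f1: (p1, p0, p2) → 94.7270
  f2: (p1, p0, p5) → 55.6209
  f3: (p3, p0, p5) → 26.1872
  f4: (p3, p1, p5) → 29.6812
  f5: (p4, p1, p2) → 40.0930
  f6: (p4, p3, p1) → 97.6175
  f7: (p4, p0, p2) → 31.4173
  f8: (p4, p3, p0) → 84.6957
Σ area = 460.040

Euler: V−E+F = 6−12+8 = 2.

facets=8 area=460.040


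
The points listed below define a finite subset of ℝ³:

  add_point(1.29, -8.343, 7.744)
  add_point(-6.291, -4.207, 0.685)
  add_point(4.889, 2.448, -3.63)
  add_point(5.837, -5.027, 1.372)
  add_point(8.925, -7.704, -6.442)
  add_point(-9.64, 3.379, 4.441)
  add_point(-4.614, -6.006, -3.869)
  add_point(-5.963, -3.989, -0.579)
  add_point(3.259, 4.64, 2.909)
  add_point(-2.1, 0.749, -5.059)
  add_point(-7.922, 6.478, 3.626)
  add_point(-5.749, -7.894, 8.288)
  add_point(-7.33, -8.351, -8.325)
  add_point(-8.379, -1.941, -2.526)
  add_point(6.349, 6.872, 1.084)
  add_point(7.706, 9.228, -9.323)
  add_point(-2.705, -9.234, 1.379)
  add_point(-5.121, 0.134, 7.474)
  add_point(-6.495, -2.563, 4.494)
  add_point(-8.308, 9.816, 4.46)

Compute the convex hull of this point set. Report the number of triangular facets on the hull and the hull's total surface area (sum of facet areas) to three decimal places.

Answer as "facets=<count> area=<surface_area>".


Extreme-point indices: [0, 3, 4, 5, 11, 12, 13, 14, 15, 16, 17, 19] — 12 of 20 on the boundary.

Area of each hull facet:
  f1: (p12, p15, p4) → 140.8087
  f2: (p12, p11, p5) → 99.4336
  f3: (p14, p15, p4) → 86.0929
  f4: (p13, p12, p5) → 7.0164
  f5: (p16, p12, p4) → 75.1228
  f6: (p16, p12, p11) → 32.2439
  f7: (p19, p11, p5) → 23.7399
  f8: (p19, p14, p15) → 78.8418
  f9: (p19, p13, p5) → 24.0825
  f10: (p19, p12, p15) → 212.0576
  f11: (p19, p13, p12) → 13.8829
  f12: (p3, p14, p4) → 50.6247
  f13: (p17, p19, p11) → 17.9515
  f14: (p17, p19, p14) → 74.6800
  f15: (p0, p17, p11) → 28.6210
  f16: (p0, p17, p14) → 78.1059
  f17: (p0, p3, p14) → 45.7032
  f18: (p0, p3, p4) → 25.4950
  f19: (p0, p16, p4) → 53.3360
  f20: (p0, p16, p11) → 23.8615
Σ area = 1191.702

Euler: V−E+F = 12−30+20 = 2.

facets=20 area=1191.702


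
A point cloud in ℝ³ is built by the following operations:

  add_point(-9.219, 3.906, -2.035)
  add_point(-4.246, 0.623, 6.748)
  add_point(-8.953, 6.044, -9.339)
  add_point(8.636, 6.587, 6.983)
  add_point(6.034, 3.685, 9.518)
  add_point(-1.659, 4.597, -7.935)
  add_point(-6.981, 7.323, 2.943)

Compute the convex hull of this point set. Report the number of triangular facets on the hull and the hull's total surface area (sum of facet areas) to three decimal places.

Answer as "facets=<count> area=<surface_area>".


facets=10 area=475.500

Hull vertices (7/7): indices [0, 1, 2, 3, 4, 5, 6].

Area of each hull facet:
  f1: (p6, p1, p0) → 26.3019
  f2: (p5, p1, p0) → 50.3525
  f3: (p4, p5, p3) → 42.3093
  f4: (p4, p5, p1) → 85.4616
  f5: (p4, p6, p3) → 34.7797
  f6: (p4, p6, p1) → 44.3707
  f7: (p2, p6, p3) → 92.8149
  f8: (p2, p5, p3) → 50.8990
  f9: (p2, p6, p0) → 19.9667
  f10: (p2, p5, p0) → 28.2436
Σ area = 475.500

Check V−E+F: 7 − 15 + 10 = 2.


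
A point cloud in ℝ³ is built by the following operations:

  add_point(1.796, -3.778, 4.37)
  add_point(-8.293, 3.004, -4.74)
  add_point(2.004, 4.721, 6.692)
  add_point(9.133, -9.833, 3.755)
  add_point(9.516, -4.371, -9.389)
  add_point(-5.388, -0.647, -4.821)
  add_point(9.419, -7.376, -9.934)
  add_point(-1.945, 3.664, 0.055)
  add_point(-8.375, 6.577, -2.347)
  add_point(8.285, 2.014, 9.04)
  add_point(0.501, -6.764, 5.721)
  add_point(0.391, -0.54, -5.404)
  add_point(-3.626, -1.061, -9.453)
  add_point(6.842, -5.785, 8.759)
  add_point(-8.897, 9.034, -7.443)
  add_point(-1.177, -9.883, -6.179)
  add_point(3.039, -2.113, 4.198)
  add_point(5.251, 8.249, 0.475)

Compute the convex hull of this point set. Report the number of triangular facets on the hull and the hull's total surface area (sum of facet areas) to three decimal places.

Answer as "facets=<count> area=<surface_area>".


facets=22 area=1117.221

Extreme-point indices: [1, 2, 3, 4, 6, 8, 9, 10, 12, 13, 14, 15, 17] — 13 of 18 on the boundary.

Per-facet area ½‖(b−a)×(c−a)‖:
  f1: (p3, p9, p4) → 92.5181
  f2: (p12, p4, p14) → 59.2558
  f3: (p17, p4, p14) → 134.4706
  f4: (p17, p9, p4) → 91.2619
  f5: (p10, p3, p15) → 57.4290
  f6: (p6, p12, p4) → 20.2500
  f7: (p6, p12, p15) → 55.8361
  f8: (p6, p3, p4) → 21.2525
  f9: (p6, p3, p15) → 74.1608
  f10: (p13, p3, p9) → 22.6909
  f11: (p13, p10, p3) → 24.1388
  f12: (p2, p8, p10) → 80.6985
  f13: (p2, p13, p9) → 28.1244
  f14: (p2, p13, p10) → 39.5159
  f15: (p2, p17, p9) → 28.3250
  f16: (p2, p17, p14) → 63.6480
  f17: (p2, p8, p14) → 27.7716
  f18: (p1, p10, p15) → 88.9762
  f19: (p1, p8, p10) → 35.7354
  f20: (p1, p8, p14) → 12.1012
  f21: (p1, p12, p14) → 24.7578
  f22: (p1, p12, p15) → 34.3019
Σ area = 1117.221

Euler characteristic 13−33+22 = 2 ✓


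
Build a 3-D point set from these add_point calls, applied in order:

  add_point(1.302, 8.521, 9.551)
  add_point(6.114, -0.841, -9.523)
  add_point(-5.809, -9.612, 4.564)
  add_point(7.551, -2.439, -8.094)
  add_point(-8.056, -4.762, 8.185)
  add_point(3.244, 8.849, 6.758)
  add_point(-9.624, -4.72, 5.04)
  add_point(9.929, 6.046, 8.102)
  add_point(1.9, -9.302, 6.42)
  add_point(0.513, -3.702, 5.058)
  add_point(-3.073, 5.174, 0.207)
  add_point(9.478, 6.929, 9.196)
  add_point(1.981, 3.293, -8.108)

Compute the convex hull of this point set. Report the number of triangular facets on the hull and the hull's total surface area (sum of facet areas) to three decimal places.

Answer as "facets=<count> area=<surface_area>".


facets=20 area=923.976

Points on the hull: [0, 1, 2, 3, 4, 5, 6, 7, 8, 10, 11, 12] (12 of 13).

Facet areas (half cross-product norm):
  f1: (p10, p0, p6) → 68.9899
  f2: (p12, p1, p7) → 54.9143
  f3: (p12, p1, p6) → 55.5189
  f4: (p12, p10, p6) → 57.3016
  f5: (p4, p0, p6) → 27.1338
  f6: (p11, p8, p7) → 11.4197
  f7: (p11, p12, p7) → 10.6317
  f8: (p11, p4, p0) → 62.1864
  f9: (p11, p4, p8) → 100.4434
  f10: (p2, p1, p6) → 63.3985
  f11: (p2, p4, p6) → 10.6789
  f12: (p2, p4, p8) → 25.2091
  f13: (p3, p1, p7) → 22.8872
  f14: (p3, p8, p7) → 133.9631
  f15: (p3, p2, p1) → 24.9578
  f16: (p3, p2, p8) → 66.8768
  f17: (p5, p10, p0) → 16.5966
  f18: (p5, p12, p10) → 46.3502
  f19: (p5, p11, p0) → 11.6684
  f20: (p5, p11, p12) → 52.8495
Σ area = 923.976

Euler characteristic 12−30+20 = 2 ✓


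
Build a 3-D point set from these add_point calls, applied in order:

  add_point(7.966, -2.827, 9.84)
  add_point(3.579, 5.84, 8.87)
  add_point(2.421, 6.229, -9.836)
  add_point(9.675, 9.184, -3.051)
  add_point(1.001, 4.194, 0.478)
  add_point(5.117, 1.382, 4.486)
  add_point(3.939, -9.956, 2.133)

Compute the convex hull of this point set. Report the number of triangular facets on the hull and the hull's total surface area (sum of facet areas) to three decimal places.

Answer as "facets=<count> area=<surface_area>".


Extreme-point indices: [0, 1, 2, 3, 4, 6] — 6 of 7 on the boundary.

Facet areas (half cross-product norm):
  f1: (p0, p6, p3) → 99.4659
  f2: (p2, p6, p4) → 74.2860
  f3: (p2, p6, p3) → 102.2151
  f4: (p1, p0, p3) → 67.0082
  f5: (p1, p2, p4) → 25.7434
  f6: (p1, p2, p3) → 70.2412
  f7: (p1, p6, p4) → 64.9573
  f8: (p1, p0, p6) → 51.7375
Σ area = 555.655

Euler characteristic 6−12+8 = 2 ✓

facets=8 area=555.655


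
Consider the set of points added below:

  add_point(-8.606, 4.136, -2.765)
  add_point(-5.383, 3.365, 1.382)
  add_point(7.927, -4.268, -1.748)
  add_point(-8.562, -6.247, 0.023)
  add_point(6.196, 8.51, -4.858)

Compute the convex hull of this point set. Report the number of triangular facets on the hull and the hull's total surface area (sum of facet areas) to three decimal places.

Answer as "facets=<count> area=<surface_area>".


facets=6 area=420.495

5 of the 5 inputs are extreme points: [0, 1, 2, 3, 4].

Triangle areas on the boundary:
  f1: (p4, p2, p0) → 101.6537
  f2: (p1, p4, p0) → 37.3011
  f3: (p1, p4, p2) → 87.8339
  f4: (p3, p2, p0) → 88.9203
  f5: (p3, p1, p0) → 26.7798
  f6: (p3, p1, p2) → 78.0062
Σ area = 420.495

Check V−E+F: 5 − 9 + 6 = 2.


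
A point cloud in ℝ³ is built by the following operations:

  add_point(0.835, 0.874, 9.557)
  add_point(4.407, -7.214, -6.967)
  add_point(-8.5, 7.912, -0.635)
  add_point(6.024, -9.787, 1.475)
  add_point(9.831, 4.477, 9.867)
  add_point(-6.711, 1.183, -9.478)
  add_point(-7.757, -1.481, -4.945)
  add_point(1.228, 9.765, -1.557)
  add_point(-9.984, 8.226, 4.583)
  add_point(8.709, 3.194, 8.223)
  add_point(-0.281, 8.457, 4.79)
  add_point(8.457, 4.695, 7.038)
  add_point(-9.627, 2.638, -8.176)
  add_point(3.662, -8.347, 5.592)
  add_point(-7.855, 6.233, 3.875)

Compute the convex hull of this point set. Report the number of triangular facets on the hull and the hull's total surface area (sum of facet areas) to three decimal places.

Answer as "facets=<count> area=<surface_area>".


Points on the hull: [0, 1, 2, 3, 4, 5, 6, 7, 8, 10, 11, 12, 13] (13 of 15).

Facet areas (half cross-product norm):
  f1: (p0, p4, p8) → 57.3835
  f2: (p10, p4, p8) → 31.2494
  f3: (p10, p7, p8) → 31.5699
  f4: (p10, p7, p4) → 38.3337
  f5: (p2, p7, p8) → 25.3598
  f6: (p11, p7, p4) → 8.0500
  f7: (p1, p7, p5) → 98.3186
  f8: (p1, p6, p3) → 60.3849
  f9: (p1, p6, p5) → 36.2995
  f10: (p1, p11, p7) → 107.0475
  f11: (p1, p3, p4) → 73.4698
  f12: (p1, p11, p4) → 20.6648
  f13: (p13, p3, p4) → 35.2485
  f14: (p13, p0, p4) → 50.3508
  f15: (p13, p6, p3) → 42.0024
  f16: (p13, p0, p8) → 61.4598
  f17: (p13, p6, p8) → 116.9923
  f18: (p12, p7, p5) → 24.7780
  f19: (p12, p2, p7) → 45.5856
  f20: (p12, p2, p8) → 15.7399
  f21: (p12, p6, p8) → 37.7224
  f22: (p12, p6, p5) → 9.0577
Σ area = 1027.069

Euler: V−E+F = 13−33+22 = 2.

facets=22 area=1027.069


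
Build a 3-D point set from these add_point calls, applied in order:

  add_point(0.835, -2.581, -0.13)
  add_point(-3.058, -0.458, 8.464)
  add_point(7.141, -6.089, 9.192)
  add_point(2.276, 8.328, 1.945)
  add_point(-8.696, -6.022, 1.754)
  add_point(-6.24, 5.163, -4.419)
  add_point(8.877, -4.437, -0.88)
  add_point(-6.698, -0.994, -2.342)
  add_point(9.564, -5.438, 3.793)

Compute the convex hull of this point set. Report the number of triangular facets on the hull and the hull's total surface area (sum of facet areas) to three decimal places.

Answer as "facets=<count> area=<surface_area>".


Hull vertices (8/9): indices [1, 2, 3, 4, 5, 6, 7, 8].

Per-facet area ½‖(b−a)×(c−a)‖:
  f1: (p2, p8, p4) → 52.0755
  f2: (p2, p3, p8) → 46.6871
  f3: (p1, p2, p4) → 58.5660
  f4: (p1, p2, p3) → 71.0379
  f5: (p1, p5, p4) → 65.2645
  f6: (p1, p5, p3) → 65.6120
  f7: (p7, p5, p4) → 8.9927
  f8: (p6, p3, p8) → 35.2961
  f9: (p6, p5, p3) → 81.2208
  f10: (p6, p7, p5) → 51.4648
  f11: (p6, p8, p4) → 43.0570
  f12: (p6, p7, p4) → 54.2080
Σ area = 633.482

Euler characteristic 8−18+12 = 2 ✓

facets=12 area=633.482


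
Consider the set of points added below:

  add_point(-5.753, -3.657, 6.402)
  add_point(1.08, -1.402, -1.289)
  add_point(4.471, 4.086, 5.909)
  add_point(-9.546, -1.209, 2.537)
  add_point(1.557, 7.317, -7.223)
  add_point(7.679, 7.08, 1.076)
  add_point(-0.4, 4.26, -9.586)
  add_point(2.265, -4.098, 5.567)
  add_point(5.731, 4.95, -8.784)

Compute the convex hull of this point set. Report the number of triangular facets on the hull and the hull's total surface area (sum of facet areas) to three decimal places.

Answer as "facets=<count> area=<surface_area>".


facets=14 area=539.410

Extreme-point indices: [0, 1, 2, 3, 4, 5, 6, 7, 8] — 9 of 9 on the boundary.

Per-facet area ½‖(b−a)×(c−a)‖:
  f1: (p8, p7, p5) → 67.6620
  f2: (p2, p7, p5) → 23.2964
  f3: (p4, p6, p3) → 34.8265
  f4: (p4, p2, p3) → 100.6441
  f5: (p4, p2, p5) → 31.9603
  f6: (p4, p8, p5) → 25.1802
  f7: (p4, p8, p6) → 10.8402
  f8: (p1, p6, p3) → 56.8553
  f9: (p1, p8, p7) → 25.5423
  f10: (p1, p8, p6) → 31.0269
  f11: (p0, p2, p3) → 37.0699
  f12: (p0, p2, p7) → 33.5417
  f13: (p0, p1, p3) → 30.9461
  f14: (p0, p1, p7) → 30.0183
Σ area = 539.410

Check V−E+F: 9 − 21 + 14 = 2.


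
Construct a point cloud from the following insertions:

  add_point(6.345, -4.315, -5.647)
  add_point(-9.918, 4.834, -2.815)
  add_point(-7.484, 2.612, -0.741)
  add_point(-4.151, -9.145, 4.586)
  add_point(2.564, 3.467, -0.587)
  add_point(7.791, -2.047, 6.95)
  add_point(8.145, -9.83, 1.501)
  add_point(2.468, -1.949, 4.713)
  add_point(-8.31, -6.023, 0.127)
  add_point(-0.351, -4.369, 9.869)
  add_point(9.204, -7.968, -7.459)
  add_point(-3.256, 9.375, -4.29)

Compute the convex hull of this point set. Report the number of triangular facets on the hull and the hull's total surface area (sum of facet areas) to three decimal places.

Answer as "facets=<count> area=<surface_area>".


facets=14 area=850.314

9 of the 12 inputs are extreme points: [1, 3, 4, 5, 6, 8, 9, 10, 11].

Area of each hull facet:
  f1: (p11, p10, p1) → 88.3607
  f2: (p9, p11, p1) → 75.2261
  f3: (p8, p10, p1) → 108.1627
  f4: (p8, p9, p1) → 71.1226
  f5: (p5, p9, p11) → 85.8008
  f6: (p3, p8, p10) → 61.7243
  f7: (p3, p8, p9) → 24.7989
  f8: (p4, p11, p10) → 54.3073
  f9: (p4, p5, p10) → 76.3572
  f10: (p4, p5, p11) → 17.2010
  f11: (p6, p5, p9) → 42.5715
  f12: (p6, p3, p9) → 49.4090
  f13: (p6, p5, p10) → 40.2091
  f14: (p6, p3, p10) → 55.0632
Σ area = 850.314

Euler: V−E+F = 9−21+14 = 2.


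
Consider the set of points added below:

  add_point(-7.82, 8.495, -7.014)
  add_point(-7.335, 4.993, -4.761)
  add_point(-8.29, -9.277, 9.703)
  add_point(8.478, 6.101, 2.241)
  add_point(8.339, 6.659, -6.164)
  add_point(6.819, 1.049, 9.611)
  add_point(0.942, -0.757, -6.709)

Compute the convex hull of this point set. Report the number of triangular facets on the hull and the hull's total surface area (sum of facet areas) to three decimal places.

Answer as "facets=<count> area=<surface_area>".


facets=10 area=807.370

Hull vertices (7/7): indices [0, 1, 2, 3, 4, 5, 6].

Area of each hull facet:
  f1: (p1, p0, p2) → 11.5299
  f2: (p6, p1, p2) → 101.8356
  f3: (p6, p1, p0) → 19.1134
  f4: (p5, p0, p2) → 201.5737
  f5: (p5, p0, p3) → 81.6226
  f6: (p5, p6, p2) → 150.5313
  f7: (p4, p0, p3) → 68.4005
  f8: (p4, p6, p0) → 66.8198
  f9: (p4, p5, p3) → 20.5997
  f10: (p4, p5, p6) → 85.3439
Σ area = 807.370

Euler: V−E+F = 7−15+10 = 2.


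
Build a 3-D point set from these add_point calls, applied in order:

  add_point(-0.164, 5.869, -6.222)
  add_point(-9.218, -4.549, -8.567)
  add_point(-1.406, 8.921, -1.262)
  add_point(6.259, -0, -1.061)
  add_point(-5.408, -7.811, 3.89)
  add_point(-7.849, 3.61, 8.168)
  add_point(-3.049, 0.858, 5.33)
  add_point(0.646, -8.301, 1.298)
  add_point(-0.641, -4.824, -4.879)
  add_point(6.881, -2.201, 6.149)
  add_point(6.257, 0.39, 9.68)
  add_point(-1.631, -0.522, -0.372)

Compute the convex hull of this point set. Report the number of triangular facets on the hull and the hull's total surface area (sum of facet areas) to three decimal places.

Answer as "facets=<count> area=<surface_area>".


facets=16 area=799.885

10 of the 12 inputs are extreme points: [0, 1, 2, 3, 4, 5, 7, 8, 9, 10].

Facet areas (half cross-product norm):
  f1: (p3, p10, p9) → 13.6440
  f2: (p3, p10, p2) → 63.2133
  f3: (p7, p10, p9) → 16.6287
  f4: (p7, p4, p10) → 43.7810
  f5: (p7, p3, p9) → 35.5425
  f6: (p7, p4, p1) → 44.1761
  f7: (p5, p10, p2) → 86.6475
  f8: (p5, p4, p10) → 84.4812
  f9: (p5, p2, p1) → 105.0290
  f10: (p5, p4, p1) → 83.4447
  f11: (p0, p2, p1) → 38.4531
  f12: (p0, p3, p2) → 30.1191
  f13: (p8, p7, p1) → 28.8037
  f14: (p8, p7, p3) → 32.3619
  f15: (p8, p0, p1) → 50.3438
  f16: (p8, p0, p3) → 43.2150
Σ area = 799.885

Check V−E+F: 10 − 24 + 16 = 2.


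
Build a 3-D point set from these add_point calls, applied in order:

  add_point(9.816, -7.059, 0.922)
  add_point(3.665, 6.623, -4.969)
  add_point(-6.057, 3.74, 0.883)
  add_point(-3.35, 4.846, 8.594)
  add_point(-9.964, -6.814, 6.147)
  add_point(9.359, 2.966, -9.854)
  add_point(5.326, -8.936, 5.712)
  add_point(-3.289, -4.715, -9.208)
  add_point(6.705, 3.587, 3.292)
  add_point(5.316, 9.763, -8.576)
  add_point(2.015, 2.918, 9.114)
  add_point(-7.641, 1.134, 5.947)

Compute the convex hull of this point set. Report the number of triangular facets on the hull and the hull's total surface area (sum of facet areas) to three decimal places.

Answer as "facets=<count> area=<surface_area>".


facets=18 area=1071.127

Points on the hull: [0, 2, 3, 4, 5, 6, 7, 8, 9, 10, 11] (11 of 12).

Per-facet area ½‖(b−a)×(c−a)‖:
  f1: (p6, p10, p4) → 90.7130
  f2: (p6, p10, p0) → 43.3686
  f3: (p6, p7, p4) → 119.4022
  f4: (p6, p7, p0) → 57.0389
  f5: (p3, p10, p4) → 38.3450
  f6: (p3, p10, p9) → 55.0585
  f7: (p8, p10, p0) → 41.2153
  f8: (p8, p10, p9) → 37.8893
  f9: (p5, p7, p0) → 101.8055
  f10: (p5, p7, p9) → 59.3292
  f11: (p5, p8, p0) → 72.5731
  f12: (p5, p8, p9) → 51.3804
  f13: (p2, p3, p9) → 63.4223
  f14: (p2, p7, p4) → 82.6071
  f15: (p2, p7, p9) → 100.4853
  f16: (p11, p3, p4) → 17.1233
  f17: (p11, p2, p4) → 20.9286
  f18: (p11, p2, p3) → 18.4415
Σ area = 1071.127

Check V−E+F: 11 − 27 + 18 = 2.


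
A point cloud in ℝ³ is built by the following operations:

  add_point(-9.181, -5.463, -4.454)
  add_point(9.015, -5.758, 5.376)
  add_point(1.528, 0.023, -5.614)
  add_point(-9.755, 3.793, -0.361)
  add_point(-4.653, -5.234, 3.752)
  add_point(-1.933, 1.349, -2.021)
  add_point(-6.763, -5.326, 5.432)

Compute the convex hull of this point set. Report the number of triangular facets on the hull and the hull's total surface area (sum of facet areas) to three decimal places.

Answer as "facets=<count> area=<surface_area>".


Points on the hull: [0, 1, 2, 3, 5, 6] (6 of 7).

Facet areas (half cross-product norm):
  f1: (p6, p1, p3) → 84.7424
  f2: (p0, p6, p3) → 47.4809
  f3: (p0, p2, p3) → 57.9319
  f4: (p0, p6, p1) → 78.1039
  f5: (p0, p2, p1) → 85.8019
  f6: (p5, p1, p3) → 43.3157
  f7: (p5, p2, p3) → 11.6929
  f8: (p5, p2, p1) → 37.3083
Σ area = 446.378

Check V−E+F: 6 − 12 + 8 = 2.

facets=8 area=446.378


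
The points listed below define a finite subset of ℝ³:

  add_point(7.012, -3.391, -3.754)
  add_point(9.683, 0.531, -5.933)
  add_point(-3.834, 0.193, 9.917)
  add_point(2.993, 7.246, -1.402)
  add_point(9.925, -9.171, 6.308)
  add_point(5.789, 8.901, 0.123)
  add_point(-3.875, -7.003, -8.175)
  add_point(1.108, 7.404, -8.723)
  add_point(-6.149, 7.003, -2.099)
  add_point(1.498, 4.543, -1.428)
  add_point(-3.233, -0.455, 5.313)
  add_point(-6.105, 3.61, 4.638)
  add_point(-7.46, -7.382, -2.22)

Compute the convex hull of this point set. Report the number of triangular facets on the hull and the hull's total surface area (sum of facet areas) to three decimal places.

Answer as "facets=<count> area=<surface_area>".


10 of the 13 inputs are extreme points: [0, 1, 2, 4, 5, 6, 7, 8, 11, 12].

Triangle areas on the boundary:
  f1: (p2, p4, p12) → 121.4204
  f2: (p2, p5, p4) → 131.5637
  f3: (p1, p5, p4) → 86.1420
  f4: (p6, p4, p12) → 67.4668
  f5: (p6, p8, p12) → 50.0558
  f6: (p11, p2, p5) → 45.4541
  f7: (p11, p8, p5) → 46.1338
  f8: (p11, p2, p12) → 43.5387
  f9: (p11, p8, p12) → 48.9269
  f10: (p7, p1, p5) → 50.4746
  f11: (p7, p8, p5) → 48.2843
  f12: (p7, p6, p1) → 81.5019
  f13: (p7, p6, p8) → 71.4586
  f14: (p0, p1, p4) → 25.2355
  f15: (p0, p6, p4) → 68.1367
  f16: (p0, p6, p1) → 27.3422
Σ area = 1013.136

Euler: V−E+F = 10−24+16 = 2.

facets=16 area=1013.136


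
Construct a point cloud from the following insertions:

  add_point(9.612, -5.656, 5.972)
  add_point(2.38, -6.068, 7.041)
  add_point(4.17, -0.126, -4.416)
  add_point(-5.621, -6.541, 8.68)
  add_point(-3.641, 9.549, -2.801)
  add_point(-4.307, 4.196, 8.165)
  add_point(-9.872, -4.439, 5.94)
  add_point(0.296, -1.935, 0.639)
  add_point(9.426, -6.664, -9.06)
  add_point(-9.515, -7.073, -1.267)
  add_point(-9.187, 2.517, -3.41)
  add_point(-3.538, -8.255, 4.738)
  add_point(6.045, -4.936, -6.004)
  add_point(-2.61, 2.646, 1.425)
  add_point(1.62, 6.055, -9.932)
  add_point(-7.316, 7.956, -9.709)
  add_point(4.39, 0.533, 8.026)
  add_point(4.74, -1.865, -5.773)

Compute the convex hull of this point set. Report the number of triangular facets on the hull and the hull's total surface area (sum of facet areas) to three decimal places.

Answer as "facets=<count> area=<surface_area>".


facets=20 area=1163.153

12 of the 18 inputs are extreme points: [0, 3, 4, 5, 6, 8, 9, 10, 11, 14, 15, 16].

Area of each hull facet:
  f1: (p8, p14, p0) → 112.6128
  f2: (p15, p14, p4) → 33.6378
  f3: (p15, p5, p4) → 36.4931
  f4: (p15, p8, p14) → 49.6891
  f5: (p11, p8, p0) → 100.7185
  f6: (p3, p5, p6) → 28.1937
  f7: (p3, p11, p0) → 30.8531
  f8: (p16, p5, p4) → 57.3418
  f9: (p16, p14, p0) → 79.1085
  f10: (p16, p14, p4) → 77.2218
  f11: (p16, p3, p0) → 51.0394
  f12: (p16, p3, p5) → 49.1724
  f13: (p10, p5, p6) → 57.4479
  f14: (p10, p15, p5) → 46.6368
  f15: (p9, p11, p8) → 81.1860
  f16: (p9, p15, p8) → 168.6893
  f17: (p9, p10, p15) → 25.6983
  f18: (p9, p10, p6) → 37.4499
  f19: (p9, p3, p6) → 20.0556
  f20: (p9, p3, p11) → 19.9070
Σ area = 1163.153

Check V−E+F: 12 − 30 + 20 = 2.


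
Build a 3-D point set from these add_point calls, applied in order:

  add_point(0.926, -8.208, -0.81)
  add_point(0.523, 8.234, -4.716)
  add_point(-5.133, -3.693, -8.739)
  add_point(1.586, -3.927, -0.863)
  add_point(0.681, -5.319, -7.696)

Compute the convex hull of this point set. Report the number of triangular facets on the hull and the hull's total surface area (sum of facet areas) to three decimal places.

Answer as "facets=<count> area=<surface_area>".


facets=6 area=208.370

Extreme-point indices: [0, 1, 2, 3, 4] — 5 of 5 on the boundary.

Triangle areas on the boundary:
  f1: (p1, p3, p2) → 63.1360
  f2: (p0, p3, p2) → 22.3782
  f3: (p4, p1, p2) → 41.3363
  f4: (p4, p0, p2) → 21.8992
  f5: (p4, p1, p3) → 44.7080
  f6: (p4, p0, p3) → 14.9124
Σ area = 208.370

Check V−E+F: 5 − 9 + 6 = 2.


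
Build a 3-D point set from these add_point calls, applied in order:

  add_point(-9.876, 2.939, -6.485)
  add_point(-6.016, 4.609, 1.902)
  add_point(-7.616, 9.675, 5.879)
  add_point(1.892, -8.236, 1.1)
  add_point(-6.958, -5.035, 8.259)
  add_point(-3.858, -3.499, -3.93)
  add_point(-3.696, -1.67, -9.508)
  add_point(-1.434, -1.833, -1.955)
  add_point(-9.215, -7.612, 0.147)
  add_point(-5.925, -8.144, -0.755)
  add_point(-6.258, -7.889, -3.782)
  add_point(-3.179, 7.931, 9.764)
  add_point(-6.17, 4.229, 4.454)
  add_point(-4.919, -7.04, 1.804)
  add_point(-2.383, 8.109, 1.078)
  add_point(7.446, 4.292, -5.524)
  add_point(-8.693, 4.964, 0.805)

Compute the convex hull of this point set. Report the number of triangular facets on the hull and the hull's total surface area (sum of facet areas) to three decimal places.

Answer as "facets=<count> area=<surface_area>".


facets=20 area=904.911

Extreme-point indices: [0, 2, 3, 4, 6, 8, 9, 10, 11, 14, 15, 16] — 12 of 17 on the boundary.

Per-facet area ½‖(b−a)×(c−a)‖:
  f1: (p11, p3, p15) → 132.4915
  f2: (p4, p11, p3) → 79.7886
  f3: (p6, p15, p0) → 52.8640
  f4: (p6, p3, p15) → 84.4581
  f5: (p2, p4, p11) → 41.7860
  f6: (p8, p4, p3) → 46.6193
  f7: (p8, p2, p4) → 65.1117
  f8: (p14, p11, p15) → 43.6480
  f9: (p14, p2, p11) → 22.0623
  f10: (p14, p15, p0) → 73.5910
  f11: (p14, p2, p0) → 42.9562
  f12: (p10, p6, p3) → 41.7331
  f13: (p10, p6, p0) → 36.5053
  f14: (p10, p8, p0) → 28.8504
  f15: (p16, p2, p0) → 12.1882
  f16: (p16, p8, p0) → 45.7238
  f17: (p16, p8, p2) → 30.8725
  f18: (p9, p8, p3) → 6.8745
  f19: (p9, p10, p3) → 11.5643
  f20: (p9, p10, p8) → 5.2220
Σ area = 904.911

Euler: V−E+F = 12−30+20 = 2.


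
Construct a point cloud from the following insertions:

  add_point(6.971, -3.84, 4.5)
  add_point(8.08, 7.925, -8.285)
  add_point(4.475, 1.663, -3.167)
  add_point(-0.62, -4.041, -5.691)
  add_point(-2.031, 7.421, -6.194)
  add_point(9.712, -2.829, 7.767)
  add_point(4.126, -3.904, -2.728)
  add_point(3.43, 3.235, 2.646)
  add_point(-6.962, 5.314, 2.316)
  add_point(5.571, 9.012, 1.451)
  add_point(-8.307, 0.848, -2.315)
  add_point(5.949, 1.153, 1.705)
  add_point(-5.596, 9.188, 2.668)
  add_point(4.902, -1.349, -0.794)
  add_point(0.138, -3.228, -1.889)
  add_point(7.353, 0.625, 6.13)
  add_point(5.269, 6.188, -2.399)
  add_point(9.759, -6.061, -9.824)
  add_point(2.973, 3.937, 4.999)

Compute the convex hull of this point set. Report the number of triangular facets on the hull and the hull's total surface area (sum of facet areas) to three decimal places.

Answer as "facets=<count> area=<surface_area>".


Hull vertices (12/19): indices [0, 1, 3, 4, 5, 8, 9, 10, 12, 14, 17, 18].

Facet areas (half cross-product norm):
  f1: (p1, p9, p12) → 53.1573
  f2: (p1, p5, p17) → 121.4472
  f3: (p1, p9, p5) → 68.3928
  f4: (p8, p12, p10) → 8.7030
  f5: (p8, p5, p10) → 63.3069
  f6: (p8, p5, p12) → 39.7208
  f7: (p18, p5, p12) → 12.0007
  f8: (p18, p9, p12) → 34.0562
  f9: (p18, p9, p5) → 30.6083
  f10: (p4, p12, p10) → 42.3577
  f11: (p4, p1, p12) → 42.4315
  f12: (p4, p3, p10) → 45.7255
  f13: (p4, p1, p17) → 72.9451
  f14: (p4, p3, p17) → 63.1388
  f15: (p14, p3, p10) → 18.4418
  f16: (p0, p5, p17) → 24.8558
  f17: (p0, p3, p17) → 69.8261
  f18: (p0, p14, p3) → 11.6140
  f19: (p0, p5, p10) → 23.8184
  f20: (p0, p14, p10) → 30.7599
Σ area = 877.308

Euler: V−E+F = 12−30+20 = 2.

facets=20 area=877.308


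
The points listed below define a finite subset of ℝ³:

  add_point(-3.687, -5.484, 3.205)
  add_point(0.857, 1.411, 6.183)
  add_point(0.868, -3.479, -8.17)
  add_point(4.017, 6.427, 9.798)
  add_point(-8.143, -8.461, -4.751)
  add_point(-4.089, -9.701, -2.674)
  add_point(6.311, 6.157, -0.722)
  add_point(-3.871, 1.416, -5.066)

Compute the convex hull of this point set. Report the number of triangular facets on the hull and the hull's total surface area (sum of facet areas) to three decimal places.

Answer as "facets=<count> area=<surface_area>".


Hull vertices (7/8): indices [0, 2, 3, 4, 5, 6, 7].

Area of each hull facet:
  f1: (p3, p5, p6) → 102.6657
  f2: (p2, p5, p4) → 22.8181
  f3: (p2, p5, p6) → 60.2509
  f4: (p0, p5, p4) → 16.5533
  f5: (p0, p3, p4) → 43.5101
  f6: (p0, p3, p5) → 33.0464
  f7: (p7, p2, p4) → 37.9510
  f8: (p7, p2, p6) → 44.7082
  f9: (p7, p3, p4) → 85.9739
  f10: (p7, p3, p6) → 63.7676
Σ area = 511.245

Euler characteristic 7−15+10 = 2 ✓

facets=10 area=511.245


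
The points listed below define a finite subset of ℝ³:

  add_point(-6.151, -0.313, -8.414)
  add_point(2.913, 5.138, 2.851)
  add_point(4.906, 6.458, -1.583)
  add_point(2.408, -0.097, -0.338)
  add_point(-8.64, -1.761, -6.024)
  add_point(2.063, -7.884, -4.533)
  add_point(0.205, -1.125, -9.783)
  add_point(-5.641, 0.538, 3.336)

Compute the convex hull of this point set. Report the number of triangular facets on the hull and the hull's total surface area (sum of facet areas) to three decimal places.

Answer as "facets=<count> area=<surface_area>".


7 of the 8 inputs are extreme points: [0, 1, 2, 4, 5, 6, 7].

Facet areas (half cross-product norm):
  f1: (p7, p5, p4) → 60.6129
  f2: (p6, p5, p2) → 53.0619
  f3: (p1, p5, p2) → 37.1238
  f4: (p1, p7, p2) → 20.9821
  f5: (p1, p7, p5) → 65.6057
  f6: (p0, p6, p2) → 39.2048
  f7: (p0, p7, p4) → 17.9779
  f8: (p0, p7, p2) → 73.2462
  f9: (p0, p5, p4) → 22.1271
  f10: (p0, p6, p5) → 28.2428
Σ area = 418.185

Euler characteristic 7−15+10 = 2 ✓

facets=10 area=418.185


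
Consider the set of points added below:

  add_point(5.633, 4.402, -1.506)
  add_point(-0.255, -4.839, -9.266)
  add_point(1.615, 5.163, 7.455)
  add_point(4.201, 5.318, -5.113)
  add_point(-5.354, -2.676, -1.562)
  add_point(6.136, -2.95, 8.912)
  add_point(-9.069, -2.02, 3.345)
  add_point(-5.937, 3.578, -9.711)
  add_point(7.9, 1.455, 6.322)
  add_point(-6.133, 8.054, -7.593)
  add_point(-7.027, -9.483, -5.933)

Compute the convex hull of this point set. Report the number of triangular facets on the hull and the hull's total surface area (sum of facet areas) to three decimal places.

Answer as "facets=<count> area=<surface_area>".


facets=16 area=844.824

Extreme-point indices: [0, 1, 2, 3, 5, 6, 7, 8, 9, 10] — 10 of 11 on the boundary.

Triangle areas on the boundary:
  f1: (p2, p9, p6) → 98.1137
  f2: (p5, p10, p6) → 97.7300
  f3: (p5, p2, p6) → 63.4941
  f4: (p5, p2, p8) → 19.9270
  f5: (p5, p1, p8) → 50.4954
  f6: (p5, p1, p10) → 85.6832
  f7: (p7, p9, p6) → 36.0087
  f8: (p7, p10, p6) → 76.6976
  f9: (p7, p1, p10) → 45.0295
  f10: (p3, p2, p9) → 70.3680
  f11: (p3, p7, p9) → 26.8152
  f12: (p3, p7, p1) → 52.6593
  f13: (p0, p1, p8) → 53.2532
  f14: (p0, p3, p1) → 22.8304
  f15: (p0, p2, p8) → 30.9423
  f16: (p0, p3, p2) → 14.7762
Σ area = 844.824

Check V−E+F: 10 − 24 + 16 = 2.


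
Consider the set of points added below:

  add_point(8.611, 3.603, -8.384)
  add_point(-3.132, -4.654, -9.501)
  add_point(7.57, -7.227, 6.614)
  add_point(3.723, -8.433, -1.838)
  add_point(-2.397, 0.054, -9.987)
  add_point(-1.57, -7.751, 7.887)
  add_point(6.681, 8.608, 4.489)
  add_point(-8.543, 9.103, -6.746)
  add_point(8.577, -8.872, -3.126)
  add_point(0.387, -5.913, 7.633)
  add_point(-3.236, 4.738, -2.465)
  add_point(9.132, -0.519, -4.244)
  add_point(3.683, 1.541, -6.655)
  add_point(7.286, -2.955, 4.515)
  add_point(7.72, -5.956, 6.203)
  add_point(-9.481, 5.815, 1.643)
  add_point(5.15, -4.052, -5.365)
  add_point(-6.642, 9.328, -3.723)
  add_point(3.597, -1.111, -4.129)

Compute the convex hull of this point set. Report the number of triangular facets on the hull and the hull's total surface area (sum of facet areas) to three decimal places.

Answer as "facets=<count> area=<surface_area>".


Extreme-point indices: [0, 1, 2, 3, 4, 5, 6, 7, 8, 9, 11, 14, 15, 17] — 14 of 19 on the boundary.

Per-facet area ½‖(b−a)×(c−a)‖:
  f1: (p6, p5, p15) → 129.9399
  f2: (p1, p5, p15) → 125.7355
  f3: (p0, p6, p11) → 37.7113
  f4: (p0, p1, p4) → 25.2533
  f5: (p14, p6, p11) → 72.9110
  f6: (p14, p2, p6) → 2.6101
  f7: (p9, p6, p5) → 8.7893
  f8: (p9, p2, p5) → 7.9642
  f9: (p9, p2, p6) → 57.6472
  f10: (p3, p1, p5) → 58.0823
  f11: (p7, p0, p4) → 64.8567
  f12: (p7, p1, p15) → 67.5769
  f13: (p7, p1, p4) → 20.3294
  f14: (p7, p0, p6) → 119.3285
  f15: (p8, p0, p1) → 84.3866
  f16: (p8, p3, p1) → 24.6030
  f17: (p8, p0, p11) → 15.4172
  f18: (p8, p14, p11) → 40.8836
  f19: (p8, p14, p2) → 6.5931
  f20: (p8, p2, p5) → 44.7007
  f21: (p8, p3, p5) → 20.2709
  f22: (p17, p6, p15) → 54.7685
  f23: (p17, p7, p15) → 11.5017
  f24: (p17, p7, p6) → 12.6846
Σ area = 1114.546

Euler characteristic 14−36+24 = 2 ✓

facets=24 area=1114.546


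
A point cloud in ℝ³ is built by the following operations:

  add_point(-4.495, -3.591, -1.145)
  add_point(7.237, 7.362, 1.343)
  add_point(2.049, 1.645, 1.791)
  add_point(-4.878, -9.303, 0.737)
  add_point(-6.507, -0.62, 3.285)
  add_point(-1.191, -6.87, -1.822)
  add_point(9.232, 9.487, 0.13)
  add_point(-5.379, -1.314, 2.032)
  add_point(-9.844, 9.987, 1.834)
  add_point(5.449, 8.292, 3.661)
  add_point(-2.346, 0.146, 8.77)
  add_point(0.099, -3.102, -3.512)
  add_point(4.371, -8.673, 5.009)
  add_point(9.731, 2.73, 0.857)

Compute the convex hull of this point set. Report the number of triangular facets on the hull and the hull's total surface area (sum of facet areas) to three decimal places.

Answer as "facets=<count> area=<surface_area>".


Extreme-point indices: [0, 3, 4, 5, 6, 8, 9, 10, 11, 12, 13] — 11 of 14 on the boundary.

Area of each hull facet:
  f1: (p12, p10, p3) → 56.2086
  f2: (p9, p10, p8) → 83.0022
  f3: (p9, p12, p13) → 48.0214
  f4: (p9, p12, p10) → 72.4518
  f5: (p4, p3, p8) → 21.3605
  f6: (p4, p10, p8) → 38.2295
  f7: (p4, p10, p3) → 31.0844
  f8: (p6, p11, p8) → 129.9055
  f9: (p6, p11, p13) → 38.0335
  f10: (p6, p9, p8) → 32.9169
  f11: (p6, p9, p13) → 17.5581
  f12: (p0, p3, p8) → 28.1523
  f13: (p0, p11, p8) → 36.5849
  f14: (p5, p12, p3) → 22.9414
  f15: (p5, p0, p3) → 11.6342
  f16: (p5, p0, p11) → 9.5640
  f17: (p5, p12, p13) → 58.8729
  f18: (p5, p11, p13) → 22.3641
Σ area = 758.886

Check V−E+F: 11 − 27 + 18 = 2.

facets=18 area=758.886


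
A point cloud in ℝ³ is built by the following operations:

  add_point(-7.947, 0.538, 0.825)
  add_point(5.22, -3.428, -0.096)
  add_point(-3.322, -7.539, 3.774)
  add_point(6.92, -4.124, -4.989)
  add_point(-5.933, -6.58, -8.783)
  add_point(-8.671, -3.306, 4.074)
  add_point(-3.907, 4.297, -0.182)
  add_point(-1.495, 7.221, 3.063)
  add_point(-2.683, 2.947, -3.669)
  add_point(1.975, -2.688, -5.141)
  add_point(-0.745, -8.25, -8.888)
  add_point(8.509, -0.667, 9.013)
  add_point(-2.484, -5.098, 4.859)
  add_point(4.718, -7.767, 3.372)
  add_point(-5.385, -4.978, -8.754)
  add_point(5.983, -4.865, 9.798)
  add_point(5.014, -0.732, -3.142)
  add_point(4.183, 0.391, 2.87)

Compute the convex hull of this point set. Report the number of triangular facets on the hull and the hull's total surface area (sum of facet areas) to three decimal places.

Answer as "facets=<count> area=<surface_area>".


Hull vertices (14/18): indices [0, 2, 3, 4, 5, 6, 7, 8, 10, 11, 13, 14, 15, 16].

Area of each hull facet:
  f1: (p15, p7, p5) → 92.1152
  f2: (p15, p7, p11) → 34.3178
  f3: (p14, p3, p10) → 24.8509
  f4: (p2, p15, p5) → 34.3464
  f5: (p0, p7, p5) → 21.3750
  f6: (p16, p7, p11) → 71.1067
  f7: (p16, p3, p11) → 26.0337
  f8: (p13, p2, p10) → 50.4652
  f9: (p13, p2, p15) → 28.6361
  f10: (p13, p3, p10) → 44.7438
  f11: (p13, p3, p11) → 45.6505
  f12: (p13, p15, p11) → 17.0045
  f13: (p4, p14, p10) → 4.6147
  f14: (p4, p2, p10) → 34.3661
  f15: (p4, p2, p5) → 43.3254
  f16: (p4, p0, p5) → 30.7148
  f17: (p4, p0, p14) → 8.7997
  f18: (p8, p0, p14) → 35.5128
  f19: (p8, p16, p7) → 34.4215
  f20: (p8, p14, p3) → 55.8131
  f21: (p8, p16, p3) → 12.9421
  f22: (p6, p0, p7) → 10.9349
  f23: (p6, p8, p7) → 7.6463
  f24: (p6, p8, p0) → 10.9047
Σ area = 780.642

Euler: V−E+F = 14−36+24 = 2.

facets=24 area=780.642


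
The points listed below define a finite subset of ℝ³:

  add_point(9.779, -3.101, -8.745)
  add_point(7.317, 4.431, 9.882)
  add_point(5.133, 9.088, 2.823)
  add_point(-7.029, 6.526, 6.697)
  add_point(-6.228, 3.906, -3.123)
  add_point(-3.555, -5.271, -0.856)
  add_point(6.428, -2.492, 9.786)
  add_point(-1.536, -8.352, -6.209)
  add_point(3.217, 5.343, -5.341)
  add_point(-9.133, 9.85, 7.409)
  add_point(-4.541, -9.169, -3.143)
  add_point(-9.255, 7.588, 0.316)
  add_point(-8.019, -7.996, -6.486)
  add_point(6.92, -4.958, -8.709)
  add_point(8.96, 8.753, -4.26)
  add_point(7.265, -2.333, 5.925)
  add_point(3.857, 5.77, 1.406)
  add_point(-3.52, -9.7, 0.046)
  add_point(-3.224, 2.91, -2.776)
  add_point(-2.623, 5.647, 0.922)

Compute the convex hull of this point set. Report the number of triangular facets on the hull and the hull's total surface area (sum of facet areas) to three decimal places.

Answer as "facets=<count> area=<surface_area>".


Hull vertices (15/20): indices [0, 1, 2, 4, 6, 7, 8, 9, 10, 11, 12, 13, 14, 15, 17].

Per-facet area ½‖(b−a)×(c−a)‖:
  f1: (p14, p1, p0) → 94.2407
  f2: (p9, p12, p11) → 47.8746
  f3: (p9, p12, p17) → 87.5858
  f4: (p9, p14, p11) → 68.6829
  f5: (p15, p1, p0) → 49.1364
  f6: (p4, p12, p11) → 26.9193
  f7: (p6, p9, p17) → 150.3530
  f8: (p6, p9, p1) → 60.0031
  f9: (p6, p15, p1) → 13.7803
  f10: (p6, p15, p0) → 2.9904
  f11: (p2, p14, p1) → 28.9250
  f12: (p2, p9, p1) → 65.5155
  f13: (p2, p9, p14) → 41.8027
  f14: (p13, p7, p17) → 25.6818
  f15: (p13, p6, p0) → 31.7933
  f16: (p13, p6, p17) → 109.9675
  f17: (p13, p7, p12) → 15.5706
  f18: (p10, p12, p17) → 3.9761
  f19: (p10, p7, p17) → 6.4901
  f20: (p10, p7, p12) → 10.8415
  f21: (p8, p4, p12) → 59.8277
  f22: (p8, p13, p0) → 19.0638
  f23: (p8, p13, p12) → 86.8024
  f24: (p8, p14, p0) → 37.8767
  f25: (p8, p14, p11) → 36.9774
  f26: (p8, p4, p11) → 24.3242
Σ area = 1207.003

Euler characteristic 15−39+26 = 2 ✓

facets=26 area=1207.003
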